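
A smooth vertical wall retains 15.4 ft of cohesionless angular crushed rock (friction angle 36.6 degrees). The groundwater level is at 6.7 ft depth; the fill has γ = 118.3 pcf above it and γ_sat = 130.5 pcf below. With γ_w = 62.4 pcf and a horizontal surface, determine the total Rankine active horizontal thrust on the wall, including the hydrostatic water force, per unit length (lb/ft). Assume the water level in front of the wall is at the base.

K_a = tan²(45° − φ/2) = 0.2530.
γ' = 130.5 − 62.4 = 68.10 pcf. Depth below WT = 8.7 ft.
σ'_h at WT = K_a γ d_w = 200.5 psf; at base = 200.5 + K_a γ' × 8.7 = 350.4 psf.
P₁ (0–6.7 ft) = ½×200.5×6.7 = 671.7. P₂ (6.7–15.4 ft) = ½(200.5+350.4)×8.7 = 2396.
P_w = ½ γ_w h₂² = 0.5×62.4×8.7² = 2362. Total = 671.7+2396+2362 = 5429 lb/ft.

5430 lb/ft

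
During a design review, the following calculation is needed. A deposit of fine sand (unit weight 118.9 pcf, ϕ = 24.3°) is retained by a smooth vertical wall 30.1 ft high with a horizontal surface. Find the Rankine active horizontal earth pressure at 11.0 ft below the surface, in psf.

K_a = (1 − sin φ)/(1 + sin φ) = 0.4169.
σ_h = K_a γ z = 0.4169 × 118.9 × 11.0 = 545.3 psf.

545 psf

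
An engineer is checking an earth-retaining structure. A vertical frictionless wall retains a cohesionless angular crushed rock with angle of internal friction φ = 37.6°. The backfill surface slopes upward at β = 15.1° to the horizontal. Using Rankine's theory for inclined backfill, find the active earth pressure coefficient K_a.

0.263

K_a = cos β · (cos β − √(cos²β − cos²φ)) / (cos β + √(cos²β − cos²φ)).
cos β = 0.9655, cos φ = 0.7923, √(cos²β − cos²φ) = 0.5517.
K_a = 0.9655 × (0.9655 − 0.5517)/(0.9655 + 0.5517) = 0.2633.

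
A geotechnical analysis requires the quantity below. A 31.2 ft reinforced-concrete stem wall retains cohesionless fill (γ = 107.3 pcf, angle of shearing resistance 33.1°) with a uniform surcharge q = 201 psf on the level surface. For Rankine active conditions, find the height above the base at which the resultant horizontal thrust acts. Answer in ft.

K_a = 0.2936.
Triangular part P₁ = ½K_aγH² = 15330 at H/3 = 10.40 ft; rectangular part P₂ = K_a q H = 1841 at H/2 = 15.60 ft.
ȳ = (P₁·10.40 + P₂·15.60)/(P₁+P₂) = 10.96 ft.

11.0 ft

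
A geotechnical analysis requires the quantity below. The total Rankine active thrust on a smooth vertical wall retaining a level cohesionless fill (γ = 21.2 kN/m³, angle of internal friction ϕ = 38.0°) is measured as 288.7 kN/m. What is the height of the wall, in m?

10.7 m

K_a = 0.2379. P_a = ½ K_a γ H² ⇒ H = √(2P_a/(K_a γ)).
H = √(2×288.7/(0.2379×21.2)) = 10.70 m.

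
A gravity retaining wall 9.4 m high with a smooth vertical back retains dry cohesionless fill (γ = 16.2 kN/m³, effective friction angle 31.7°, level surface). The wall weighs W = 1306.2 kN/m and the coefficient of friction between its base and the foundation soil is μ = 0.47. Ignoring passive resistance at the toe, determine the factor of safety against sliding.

2.76

K_a = tan²(45° − 31.7°/2) = 0.3111.
P_a = ½K_aγH² = 0.5×0.3111×16.2×9.4² = 222.6 kN/m, acting at H/3 = 3.133 m above the base.
FS_sliding = μW / P_a = 0.47×1306.2 / 222.6 = 2.757.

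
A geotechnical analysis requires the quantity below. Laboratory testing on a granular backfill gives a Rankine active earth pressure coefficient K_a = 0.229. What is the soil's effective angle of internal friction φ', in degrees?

K_a = tan²(45° − φ/2) ⇒ 45° − φ/2 = arctan(√0.229) = 25.57°.
φ = 2(45° − 25.57°) = 38.85°.

38.9°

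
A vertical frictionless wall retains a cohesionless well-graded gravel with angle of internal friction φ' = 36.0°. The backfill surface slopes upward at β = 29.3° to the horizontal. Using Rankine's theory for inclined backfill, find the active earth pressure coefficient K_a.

K_a = cos β · (cos β − √(cos²β − cos²φ)) / (cos β + √(cos²β − cos²φ)).
cos β = 0.8721, cos φ = 0.8090, √(cos²β − cos²φ) = 0.3256.
K_a = 0.8721 × (0.8721 − 0.3256)/(0.8721 + 0.3256) = 0.3979.

0.398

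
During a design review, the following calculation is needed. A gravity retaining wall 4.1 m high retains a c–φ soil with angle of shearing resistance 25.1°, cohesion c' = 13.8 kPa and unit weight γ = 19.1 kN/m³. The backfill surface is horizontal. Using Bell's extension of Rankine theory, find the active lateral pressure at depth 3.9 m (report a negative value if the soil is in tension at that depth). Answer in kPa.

K_a = (1 − sin φ)/(1 + sin φ) = 0.4043.
σ_a = K_a γ z − 2c√K_a = 0.4043×19.1×3.9 − 2×13.8×0.6358 = 12.57 kPa.

12.6 kPa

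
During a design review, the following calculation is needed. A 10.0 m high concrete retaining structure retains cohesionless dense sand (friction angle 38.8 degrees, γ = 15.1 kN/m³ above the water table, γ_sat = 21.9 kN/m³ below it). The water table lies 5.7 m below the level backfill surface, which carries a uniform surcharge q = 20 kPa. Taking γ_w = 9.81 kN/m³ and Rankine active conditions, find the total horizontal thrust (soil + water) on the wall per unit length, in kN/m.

K_a = tan²(45° − φ/2) = 0.2296.
γ' = 21.9 − 9.81 = 12.09 kN/m³. h₂ = H − d_w = 4.3 m.
σ'_h: at surface K_a·q = 4.591; at WT K_a(q+γd_w) = 24.35; at base K_a(q+γd_w+γ'h₂) = 36.28 kPa.
P₁ = ½(4.591+24.35)×5.7 = 82.48; P₂ = ½(24.35+36.28)×4.3 = 130.4; P_w = ½γ_w h₂² = 90.69.
Total = 82.48+130.4+90.69 = 303.5 kN/m.

304 kN/m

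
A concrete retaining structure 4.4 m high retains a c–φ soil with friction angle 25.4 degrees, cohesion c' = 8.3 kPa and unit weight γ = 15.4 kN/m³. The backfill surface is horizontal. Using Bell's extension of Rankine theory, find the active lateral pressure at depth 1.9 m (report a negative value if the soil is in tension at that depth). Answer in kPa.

1.20 kPa

K_a = (1 − sin φ)/(1 + sin φ) = 0.3996.
σ_a = K_a γ z − 2c√K_a = 0.3996×15.4×1.9 − 2×8.3×0.6322 = 1.199 kPa.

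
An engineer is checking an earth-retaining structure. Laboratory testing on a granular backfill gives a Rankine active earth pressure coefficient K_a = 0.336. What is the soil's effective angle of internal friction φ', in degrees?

K_a = tan²(45° − φ/2) ⇒ 45° − φ/2 = arctan(√0.336) = 30.10°.
φ = 2(45° − 30.10°) = 29.80°.

29.8°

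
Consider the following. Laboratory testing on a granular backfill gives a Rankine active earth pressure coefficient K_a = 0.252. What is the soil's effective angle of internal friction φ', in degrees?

K_a = tan²(45° − φ/2) ⇒ 45° − φ/2 = arctan(√0.252) = 26.66°.
φ = 2(45° − 26.66°) = 36.69°.

36.7°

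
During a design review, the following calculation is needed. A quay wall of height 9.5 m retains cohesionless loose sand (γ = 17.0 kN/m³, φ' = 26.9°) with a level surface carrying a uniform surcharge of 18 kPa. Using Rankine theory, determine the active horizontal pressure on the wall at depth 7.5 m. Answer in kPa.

54.9 kPa

K_a = (1 − sin φ)/(1 + sin φ) = 0.3770.
σ_v = γz + q = 17.0 × 7.5 + 18 = 145.5 kPa.
σ_h = K_a σ_v = 0.3770 × 145.5 = 54.85 kPa.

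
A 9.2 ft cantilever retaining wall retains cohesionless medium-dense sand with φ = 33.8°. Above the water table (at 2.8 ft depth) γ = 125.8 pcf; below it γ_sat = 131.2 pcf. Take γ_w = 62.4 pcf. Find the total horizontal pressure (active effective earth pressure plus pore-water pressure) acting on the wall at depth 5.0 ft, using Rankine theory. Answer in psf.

281 psf

K_a = (1 − sin φ)/(1 + sin φ) = 0.2851.
γ' = 131.2 − 62.4 = 68.80 pcf.
Effective vertical stress at 5.0 ft: σ'_v = 125.8×2.8 + 68.80×2.20 = 503.6 psf.
σ'_h = K_a σ'_v = 0.2851 × 503.6 = 143.6 psf; u = γ_w × 2.20 = 137.3 psf.
Total σ_h = 143.6 + 137.3 = 280.9 psf.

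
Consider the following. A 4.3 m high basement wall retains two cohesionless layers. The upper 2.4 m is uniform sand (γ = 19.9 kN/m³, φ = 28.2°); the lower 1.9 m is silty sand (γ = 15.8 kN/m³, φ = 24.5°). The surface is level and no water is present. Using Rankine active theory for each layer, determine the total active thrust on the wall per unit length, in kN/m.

69.9 kN/m

K_a1 = tan²(45°−28.2°/2) = 0.3582; K_a2 = tan²(45°−24.5°/2) = 0.4137.
Layer 1: σ at base = K_a1 γ₁ h₁ = 17.11 kPa; P₁ = ½×17.11×2.4 = 20.53.
Layer 2: σ_v at top = γ₁h₁ = 47.76; σ_h top = K_a2×47.76 = 19.76; σ_h base = K_a2×(47.76+15.8×1.9) = 32.18.
P₂ = ½(19.76+32.18)×1.9 = 49.34. Total P_a = 20.53+49.34 = 69.87 kN/m.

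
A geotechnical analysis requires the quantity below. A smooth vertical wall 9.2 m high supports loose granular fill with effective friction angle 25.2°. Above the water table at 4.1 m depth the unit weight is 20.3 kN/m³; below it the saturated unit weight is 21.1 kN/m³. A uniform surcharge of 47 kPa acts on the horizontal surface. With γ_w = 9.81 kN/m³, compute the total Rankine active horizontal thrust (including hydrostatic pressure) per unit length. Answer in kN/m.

601 kN/m

K_a = tan²(45° − φ/2) = 0.4027.
γ' = 21.1 − 9.81 = 11.29 kN/m³. h₂ = H − d_w = 5.1 m.
σ'_h: at surface K_a·q = 18.93; at WT K_a(q+γd_w) = 52.45; at base K_a(q+γd_w+γ'h₂) = 75.64 kPa.
P₁ = ½(18.93+52.45)×4.1 = 146.3; P₂ = ½(52.45+75.64)×5.1 = 326.6; P_w = ½γ_w h₂² = 127.6.
Total = 146.3+326.6+127.6 = 600.5 kN/m.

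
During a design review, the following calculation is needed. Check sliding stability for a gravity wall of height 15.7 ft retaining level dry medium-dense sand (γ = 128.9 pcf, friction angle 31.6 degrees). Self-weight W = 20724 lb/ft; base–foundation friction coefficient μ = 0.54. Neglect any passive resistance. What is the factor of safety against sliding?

2.26

K_a = tan²(45° − 31.6°/2) = 0.3123.
P_a = ½K_aγH² = 0.5×0.3123×128.9×15.7² = 4962 lb/ft, acting at H/3 = 5.233 ft above the base.
FS_sliding = μW / P_a = 0.54×20724 / 4962 = 2.255.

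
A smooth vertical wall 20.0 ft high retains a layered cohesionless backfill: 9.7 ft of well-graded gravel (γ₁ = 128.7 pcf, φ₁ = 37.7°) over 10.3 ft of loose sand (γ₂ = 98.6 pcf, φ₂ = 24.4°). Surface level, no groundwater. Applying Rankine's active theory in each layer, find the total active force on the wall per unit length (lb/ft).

8970 lb/ft

K_a1 = tan²(45°−37.7°/2) = 0.2411; K_a2 = tan²(45°−24.4°/2) = 0.4153.
Layer 1: σ at base = K_a1 γ₁ h₁ = 300.9 psf; P₁ = ½×300.9×9.7 = 1460.
Layer 2: σ_v at top = γ₁h₁ = 1248; σ_h top = K_a2×1248 = 518.5; σ_h base = K_a2×(1248+98.6×10.3) = 940.3.
P₂ = ½(518.5+940.3)×10.3 = 7513. Total P_a = 1460+7513 = 8972 lb/ft.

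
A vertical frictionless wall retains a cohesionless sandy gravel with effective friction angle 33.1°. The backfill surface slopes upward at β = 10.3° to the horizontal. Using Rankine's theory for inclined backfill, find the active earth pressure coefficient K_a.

K_a = cos β · (cos β − √(cos²β − cos²φ)) / (cos β + √(cos²β − cos²φ)).
cos β = 0.9839, cos φ = 0.8377, √(cos²β − cos²φ) = 0.5160.
K_a = 0.9839 × (0.9839 − 0.5160)/(0.9839 + 0.5160) = 0.3069.

0.307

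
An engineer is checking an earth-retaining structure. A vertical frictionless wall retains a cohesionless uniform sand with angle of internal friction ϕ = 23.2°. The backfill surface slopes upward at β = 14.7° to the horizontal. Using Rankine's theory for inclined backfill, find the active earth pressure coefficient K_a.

K_a = cos β · (cos β − √(cos²β − cos²φ)) / (cos β + √(cos²β − cos²φ)).
cos β = 0.9673, cos φ = 0.9191, √(cos²β − cos²φ) = 0.3013.
K_a = 0.9673 × (0.9673 − 0.3013)/(0.9673 + 0.3013) = 0.5078.

0.508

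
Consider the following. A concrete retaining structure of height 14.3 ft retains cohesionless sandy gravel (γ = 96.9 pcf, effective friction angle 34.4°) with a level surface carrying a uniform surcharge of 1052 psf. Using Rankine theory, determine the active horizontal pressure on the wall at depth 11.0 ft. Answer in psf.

589 psf

K_a = (1 − sin φ)/(1 + sin φ) = 0.2780.
σ_v = γz + q = 96.9 × 11.0 + 1052 = 2118 psf.
σ_h = K_a σ_v = 0.2780 × 2118 = 588.7 psf.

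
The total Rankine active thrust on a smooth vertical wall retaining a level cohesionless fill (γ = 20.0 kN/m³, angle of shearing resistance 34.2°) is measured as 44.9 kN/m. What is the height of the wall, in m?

K_a = 0.2803. P_a = ½ K_a γ H² ⇒ H = √(2P_a/(K_a γ)).
H = √(2×44.9/(0.2803×20.0)) = 4.002 m.

4.00 m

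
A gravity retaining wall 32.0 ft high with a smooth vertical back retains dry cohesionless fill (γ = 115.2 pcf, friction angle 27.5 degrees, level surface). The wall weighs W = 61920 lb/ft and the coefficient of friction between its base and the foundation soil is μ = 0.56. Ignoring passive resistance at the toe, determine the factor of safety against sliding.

1.60

K_a = tan²(45° − 27.5°/2) = 0.3682.
P_a = ½K_aγH² = 0.5×0.3682×115.2×32.0² = 21720 lb/ft, acting at H/3 = 10.67 ft above the base.
FS_sliding = μW / P_a = 0.56×61920 / 21720 = 1.597.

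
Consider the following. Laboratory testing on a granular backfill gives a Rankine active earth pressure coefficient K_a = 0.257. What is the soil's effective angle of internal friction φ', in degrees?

K_a = tan²(45° − φ/2) ⇒ 45° − φ/2 = arctan(√0.257) = 26.88°.
φ = 2(45° − 26.88°) = 36.23°.

36.2°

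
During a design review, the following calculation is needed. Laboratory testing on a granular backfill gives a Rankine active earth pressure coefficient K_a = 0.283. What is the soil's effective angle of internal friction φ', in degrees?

34.0°

K_a = tan²(45° − φ/2) ⇒ 45° − φ/2 = arctan(√0.283) = 28.01°.
φ = 2(45° − 28.01°) = 33.98°.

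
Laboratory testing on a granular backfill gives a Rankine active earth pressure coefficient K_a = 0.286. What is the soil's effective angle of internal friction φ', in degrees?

K_a = tan²(45° − φ/2) ⇒ 45° − φ/2 = arctan(√0.286) = 28.14°.
φ = 2(45° − 28.14°) = 33.73°.

33.7°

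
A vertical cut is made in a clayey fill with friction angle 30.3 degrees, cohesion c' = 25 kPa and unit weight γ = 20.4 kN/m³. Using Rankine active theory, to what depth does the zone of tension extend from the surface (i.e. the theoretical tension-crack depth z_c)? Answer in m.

K_a = tan²(45° − 30.3°/2) = 0.3293; √K_a = 0.5739.
The active pressure is zero where K_a γ z = 2c√K_a, so z_c = 2c/(γ√K_a) = 2×25/(20.4×0.5739) = 4.271 m.

4.27 m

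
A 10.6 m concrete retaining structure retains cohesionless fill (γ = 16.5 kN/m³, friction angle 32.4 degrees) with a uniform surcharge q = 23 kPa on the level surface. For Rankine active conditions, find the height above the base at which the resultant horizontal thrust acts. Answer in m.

K_a = 0.3022.
Triangular part P₁ = ½K_aγH² = 280.2 at H/3 = 3.533 m; rectangular part P₂ = K_a q H = 73.68 at H/2 = 5.300 m.
ȳ = (P₁·3.533 + P₂·5.300)/(P₁+P₂) = 3.901 m.

3.90 m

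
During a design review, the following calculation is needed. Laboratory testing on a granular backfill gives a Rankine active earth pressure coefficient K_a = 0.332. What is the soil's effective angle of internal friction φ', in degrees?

30.1°

K_a = tan²(45° − φ/2) ⇒ 45° − φ/2 = arctan(√0.332) = 29.95°.
φ = 2(45° − 29.95°) = 30.10°.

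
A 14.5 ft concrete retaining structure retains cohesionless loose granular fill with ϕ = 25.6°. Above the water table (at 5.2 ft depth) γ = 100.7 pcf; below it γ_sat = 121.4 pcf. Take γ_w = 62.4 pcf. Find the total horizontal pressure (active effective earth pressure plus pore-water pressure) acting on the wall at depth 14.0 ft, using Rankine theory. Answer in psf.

963 psf

K_a = (1 − sin φ)/(1 + sin φ) = 0.3966.
γ' = 121.4 − 62.4 = 59.00 pcf.
Effective vertical stress at 14.0 ft: σ'_v = 100.7×5.2 + 59.00×8.80 = 1043 psf.
σ'_h = K_a σ'_v = 0.3966 × 1043 = 413.6 psf; u = γ_w × 8.80 = 549.1 psf.
Total σ_h = 413.6 + 549.1 = 962.7 psf.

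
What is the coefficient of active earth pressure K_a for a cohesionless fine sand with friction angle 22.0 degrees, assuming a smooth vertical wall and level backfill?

K_a = (1 − sin φ)/(1 + sin φ) = (1 − sin 22.0°)/(1 + sin 22.0°) = 0.4550.

0.455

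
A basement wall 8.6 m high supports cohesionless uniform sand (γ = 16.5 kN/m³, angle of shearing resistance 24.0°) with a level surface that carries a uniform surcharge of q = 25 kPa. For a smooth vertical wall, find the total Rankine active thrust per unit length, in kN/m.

348 kN/m

K_a = tan²(45° − φ/2) = 0.4217.
Soil triangle: ½ K_a γ H² = 0.5×0.4217×16.5×8.6² = 257.3 kN/m.
Surcharge rectangle: K_a q H = 0.4217×25×8.6 = 90.67 kN/m.
Total = 257.3 + 90.67 = 348.0 kN/m.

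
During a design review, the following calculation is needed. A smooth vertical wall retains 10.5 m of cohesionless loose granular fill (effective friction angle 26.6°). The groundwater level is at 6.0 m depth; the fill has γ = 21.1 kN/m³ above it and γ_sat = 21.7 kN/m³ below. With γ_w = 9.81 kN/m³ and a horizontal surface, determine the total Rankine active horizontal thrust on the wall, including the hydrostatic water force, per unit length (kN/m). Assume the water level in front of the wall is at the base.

K_a = tan²(45° − φ/2) = 0.3814.
γ' = 21.7 − 9.81 = 11.89 kN/m³. Depth below WT = 4.5 m.
σ'_h at WT = K_a γ d_w = 48.29 kPa; at base = 48.29 + K_a γ' × 4.5 = 68.70 kPa.
P₁ (0–6.0 m) = ½×48.29×6.0 = 144.9. P₂ (6.0–10.5 m) = ½(48.29+68.70)×4.5 = 263.2.
P_w = ½ γ_w h₂² = 0.5×9.81×4.5² = 99.33. Total = 144.9+263.2+99.33 = 507.4 kN/m.

507 kN/m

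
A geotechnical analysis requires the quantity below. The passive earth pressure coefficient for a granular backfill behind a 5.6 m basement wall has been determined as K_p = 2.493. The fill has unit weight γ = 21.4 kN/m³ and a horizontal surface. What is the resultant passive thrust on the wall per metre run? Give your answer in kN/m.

837 kN/m

P = ½ K_p γ H² = 0.5 × 2.493 × 21.4 × 5.6² = 836.5 kN/m.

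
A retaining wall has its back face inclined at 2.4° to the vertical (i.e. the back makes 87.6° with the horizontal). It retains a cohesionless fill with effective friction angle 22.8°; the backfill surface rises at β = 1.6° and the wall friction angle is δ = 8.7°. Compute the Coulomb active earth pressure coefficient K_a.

K_a = sin²(α+φ) / [sin²α · sin(α−δ) · (1 + √{sin(φ+δ)sin(φ−β) / (sin(α−δ)sin(α+β))})²].
With α = 87.6°, φ = 22.8°, δ = 8.7°, β = 1.6°: K_a = 0.4332.

0.433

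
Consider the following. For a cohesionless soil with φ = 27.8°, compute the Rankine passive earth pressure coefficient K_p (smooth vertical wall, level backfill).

K_p = (1 + sin φ)/(1 − sin φ) = tan²(45° + 27.8°/2) = 2.748.

2.75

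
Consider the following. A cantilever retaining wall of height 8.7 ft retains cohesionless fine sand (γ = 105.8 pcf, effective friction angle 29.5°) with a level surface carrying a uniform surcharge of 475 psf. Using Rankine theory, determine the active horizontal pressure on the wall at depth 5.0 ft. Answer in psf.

341 psf

K_a = (1 − sin φ)/(1 + sin φ) = 0.3401.
σ_v = γz + q = 105.8 × 5.0 + 475 = 1004 psf.
σ_h = K_a σ_v = 0.3401 × 1004 = 341.5 psf.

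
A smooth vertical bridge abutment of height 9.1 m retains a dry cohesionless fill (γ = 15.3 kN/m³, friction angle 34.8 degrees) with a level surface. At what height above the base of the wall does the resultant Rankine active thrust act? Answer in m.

K_a = 0.2733.
The pressure distribution is triangular, so the resultant acts at H/3 above the base = 9.1/3 = 3.033 m.

3.03 m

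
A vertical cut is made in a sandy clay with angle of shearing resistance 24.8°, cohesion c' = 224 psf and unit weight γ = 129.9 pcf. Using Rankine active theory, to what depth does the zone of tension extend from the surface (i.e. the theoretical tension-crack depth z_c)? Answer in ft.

5.39 ft

K_a = tan²(45° − 24.8°/2) = 0.4090; √K_a = 0.6395.
The active pressure is zero where K_a γ z = 2c√K_a, so z_c = 2c/(γ√K_a) = 2×224/(129.9×0.6395) = 5.393 ft.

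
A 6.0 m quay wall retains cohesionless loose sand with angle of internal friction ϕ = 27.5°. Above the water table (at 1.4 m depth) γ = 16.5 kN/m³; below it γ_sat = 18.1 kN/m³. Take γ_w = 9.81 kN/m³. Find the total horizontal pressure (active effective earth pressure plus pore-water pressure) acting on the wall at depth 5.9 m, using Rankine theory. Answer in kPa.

K_a = (1 − sin φ)/(1 + sin φ) = 0.3682.
γ' = 18.1 − 9.81 = 8.290 kN/m³.
Effective vertical stress at 5.9 m: σ'_v = 16.5×1.4 + 8.290×4.50 = 60.41 kPa.
σ'_h = K_a σ'_v = 0.3682 × 60.41 = 22.24 kPa; u = γ_w × 4.50 = 44.15 kPa.
Total σ_h = 22.24 + 44.15 = 66.39 kPa.

66.4 kPa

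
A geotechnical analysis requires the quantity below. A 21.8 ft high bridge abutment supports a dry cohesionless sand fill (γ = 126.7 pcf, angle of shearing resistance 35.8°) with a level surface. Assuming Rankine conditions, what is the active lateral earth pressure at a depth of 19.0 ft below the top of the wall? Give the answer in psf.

630 psf

K_a = (1 − sin φ)/(1 + sin φ) = 0.2619.
σ_h = K_a γ z = 0.2619 × 126.7 × 19.0 = 630.4 psf.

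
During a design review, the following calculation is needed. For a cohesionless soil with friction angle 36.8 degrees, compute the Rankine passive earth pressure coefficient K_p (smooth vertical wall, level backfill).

K_p = (1 + sin φ)/(1 − sin φ) = tan²(45° + 36.8°/2) = 3.988.

3.99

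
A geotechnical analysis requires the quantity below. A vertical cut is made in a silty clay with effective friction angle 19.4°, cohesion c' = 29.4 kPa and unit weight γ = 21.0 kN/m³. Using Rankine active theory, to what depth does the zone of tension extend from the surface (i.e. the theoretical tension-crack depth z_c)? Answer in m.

3.95 m

K_a = tan²(45° − 19.4°/2) = 0.5013; √K_a = 0.7080.
The active pressure is zero where K_a γ z = 2c√K_a, so z_c = 2c/(γ√K_a) = 2×29.4/(21.0×0.7080) = 3.955 m.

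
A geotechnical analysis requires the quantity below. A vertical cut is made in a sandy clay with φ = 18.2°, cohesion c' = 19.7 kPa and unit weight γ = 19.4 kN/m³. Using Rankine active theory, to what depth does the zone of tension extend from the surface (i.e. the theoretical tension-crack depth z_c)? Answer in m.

K_a = tan²(45° − 18.2°/2) = 0.5240; √K_a = 0.7239.
The active pressure is zero where K_a γ z = 2c√K_a, so z_c = 2c/(γ√K_a) = 2×19.7/(19.4×0.7239) = 2.806 m.

2.81 m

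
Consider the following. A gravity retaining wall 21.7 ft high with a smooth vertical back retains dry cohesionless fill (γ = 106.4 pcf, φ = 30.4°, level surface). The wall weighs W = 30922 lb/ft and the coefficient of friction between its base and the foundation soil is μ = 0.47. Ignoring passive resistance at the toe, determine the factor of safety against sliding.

1.77

K_a = tan²(45° − 30.4°/2) = 0.3280.
P_a = ½K_aγH² = 0.5×0.3280×106.4×21.7² = 8217 lb/ft, acting at H/3 = 7.233 ft above the base.
FS_sliding = μW / P_a = 0.47×30922 / 8217 = 1.769.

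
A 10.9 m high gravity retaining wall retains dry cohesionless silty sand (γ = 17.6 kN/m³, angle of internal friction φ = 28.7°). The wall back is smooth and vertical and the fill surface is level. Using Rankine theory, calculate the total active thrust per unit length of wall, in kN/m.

367 kN/m

K_a = tan²(45° − φ/2) = 0.3511.
P_a = ½ K_a γ H² = 0.5 × 0.3511 × 17.6 × 10.9² = 367.1 kN/m.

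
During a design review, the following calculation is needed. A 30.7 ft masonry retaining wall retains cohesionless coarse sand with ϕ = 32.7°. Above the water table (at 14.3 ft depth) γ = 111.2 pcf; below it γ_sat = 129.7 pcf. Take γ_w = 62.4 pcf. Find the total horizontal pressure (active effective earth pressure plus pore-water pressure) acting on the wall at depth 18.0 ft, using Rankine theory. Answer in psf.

780 psf

K_a = (1 − sin φ)/(1 + sin φ) = 0.2985.
γ' = 129.7 − 62.4 = 67.30 pcf.
Effective vertical stress at 18.0 ft: σ'_v = 111.2×14.3 + 67.30×3.70 = 1839 psf.
σ'_h = K_a σ'_v = 0.2985 × 1839 = 549.0 psf; u = γ_w × 3.70 = 230.9 psf.
Total σ_h = 549.0 + 230.9 = 779.9 psf.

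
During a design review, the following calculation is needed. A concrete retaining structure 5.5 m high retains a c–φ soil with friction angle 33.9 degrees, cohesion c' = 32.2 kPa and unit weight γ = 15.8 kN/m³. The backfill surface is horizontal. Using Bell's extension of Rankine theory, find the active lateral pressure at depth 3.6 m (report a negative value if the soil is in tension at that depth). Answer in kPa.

K_a = (1 − sin φ)/(1 + sin φ) = 0.2839.
σ_a = K_a γ z − 2c√K_a = 0.2839×15.8×3.6 − 2×32.2×0.5328 = -18.17 kPa.

-18.2 kPa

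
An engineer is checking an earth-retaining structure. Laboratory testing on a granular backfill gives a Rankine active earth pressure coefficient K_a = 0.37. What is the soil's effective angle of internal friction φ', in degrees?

27.4°

K_a = tan²(45° − φ/2) ⇒ 45° − φ/2 = arctan(√0.37) = 31.31°.
φ = 2(45° − 31.31°) = 27.38°.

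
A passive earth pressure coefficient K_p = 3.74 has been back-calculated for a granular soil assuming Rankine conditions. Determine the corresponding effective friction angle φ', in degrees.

35.3°

K_p = (1+sin φ)/(1−sin φ) ⇒ sin φ = (K_p − 1)/(K_p + 1) = 0.5781.
φ = arcsin(0.5781) = 35.31°.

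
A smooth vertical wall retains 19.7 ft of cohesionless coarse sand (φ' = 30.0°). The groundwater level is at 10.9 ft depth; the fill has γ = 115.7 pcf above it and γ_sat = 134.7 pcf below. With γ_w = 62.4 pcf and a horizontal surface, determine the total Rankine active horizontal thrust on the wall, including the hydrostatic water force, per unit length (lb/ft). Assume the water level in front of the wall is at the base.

9340 lb/ft

K_a = tan²(45° − φ/2) = 0.3333.
γ' = 134.7 − 62.4 = 72.30 pcf. Depth below WT = 8.8 ft.
σ'_h at WT = K_a γ d_w = 420.4 psf; at base = 420.4 + K_a γ' × 8.8 = 632.5 psf.
P₁ (0–10.9 ft) = ½×420.4×10.9 = 2291. P₂ (10.9–19.7 ft) = ½(420.4+632.5)×8.8 = 4632.
P_w = ½ γ_w h₂² = 0.5×62.4×8.8² = 2416. Total = 2291+4632+2416 = 9340 lb/ft.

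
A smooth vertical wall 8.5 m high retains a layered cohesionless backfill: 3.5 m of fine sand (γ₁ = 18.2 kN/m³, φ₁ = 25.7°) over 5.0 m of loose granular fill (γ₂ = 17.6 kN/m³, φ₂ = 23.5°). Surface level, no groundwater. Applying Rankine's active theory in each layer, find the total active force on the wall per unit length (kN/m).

K_a1 = tan²(45°−25.7°/2) = 0.3950; K_a2 = tan²(45°−23.5°/2) = 0.4298.
Layer 1: σ at base = K_a1 γ₁ h₁ = 25.16 kPa; P₁ = ½×25.16×3.5 = 44.04.
Layer 2: σ_v at top = γ₁h₁ = 63.70; σ_h top = K_a2×63.70 = 27.38; σ_h base = K_a2×(63.70+17.6×5.0) = 65.21.
P₂ = ½(27.38+65.21)×5.0 = 231.5. Total P_a = 44.04+231.5 = 275.5 kN/m.

276 kN/m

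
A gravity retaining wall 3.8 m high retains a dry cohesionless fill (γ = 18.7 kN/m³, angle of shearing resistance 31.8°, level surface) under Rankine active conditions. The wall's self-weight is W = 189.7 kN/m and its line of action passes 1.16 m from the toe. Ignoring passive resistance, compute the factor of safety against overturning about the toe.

K_a = tan²(45° − 31.8°/2) = 0.3098.
P_a = ½K_aγH² = 0.5×0.3098×18.7×3.8² = 41.83 kN/m, acting at H/3 = 1.267 m above the base.
Overturning moment M_o = P_a × H/3 = 41.83 × 1.267 = 52.98.
Resisting moment M_r = W × 1.16 = 189.7 × 1.16 = 220.1.
FS_overturning = M_r/M_o = 220.1/52.98 = 4.153.

4.15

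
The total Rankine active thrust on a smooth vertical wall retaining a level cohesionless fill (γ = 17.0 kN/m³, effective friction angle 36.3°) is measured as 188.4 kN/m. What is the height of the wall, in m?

9.30 m

K_a = 0.2563. P_a = ½ K_a γ H² ⇒ H = √(2P_a/(K_a γ)).
H = √(2×188.4/(0.2563×17.0)) = 9.300 m.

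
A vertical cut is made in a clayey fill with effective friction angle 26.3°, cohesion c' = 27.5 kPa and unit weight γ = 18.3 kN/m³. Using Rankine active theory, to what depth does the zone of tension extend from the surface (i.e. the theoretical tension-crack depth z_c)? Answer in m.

K_a = tan²(45° − 26.3°/2) = 0.3859; √K_a = 0.6212.
The active pressure is zero where K_a γ z = 2c√K_a, so z_c = 2c/(γ√K_a) = 2×27.5/(18.3×0.6212) = 4.838 m.

4.84 m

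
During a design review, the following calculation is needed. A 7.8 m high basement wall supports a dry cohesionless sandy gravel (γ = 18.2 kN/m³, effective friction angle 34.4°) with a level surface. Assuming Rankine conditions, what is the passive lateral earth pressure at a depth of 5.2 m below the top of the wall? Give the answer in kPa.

K_p = (1 + sin φ)/(1 − sin φ) = 3.597.
σ_h = K_p γ z = 3.597 × 18.2 × 5.2 = 340.5 kPa.

340 kPa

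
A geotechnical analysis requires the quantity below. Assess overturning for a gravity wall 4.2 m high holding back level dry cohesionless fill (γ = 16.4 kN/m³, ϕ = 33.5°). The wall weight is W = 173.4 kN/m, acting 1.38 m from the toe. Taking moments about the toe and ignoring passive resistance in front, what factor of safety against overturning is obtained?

4.09

K_a = tan²(45° − 33.5°/2) = 0.2887.
P_a = ½K_aγH² = 0.5×0.2887×16.4×4.2² = 41.76 kN/m, acting at H/3 = 1.400 m above the base.
Overturning moment M_o = P_a × H/3 = 41.76 × 1.400 = 58.47.
Resisting moment M_r = W × 1.38 = 173.4 × 1.38 = 239.3.
FS_overturning = M_r/M_o = 239.3/58.47 = 4.093.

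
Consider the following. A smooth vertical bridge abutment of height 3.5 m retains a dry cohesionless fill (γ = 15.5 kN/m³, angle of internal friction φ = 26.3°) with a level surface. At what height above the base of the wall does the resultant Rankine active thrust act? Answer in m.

1.17 m

K_a = 0.3859.
The pressure distribution is triangular, so the resultant acts at H/3 above the base = 3.5/3 = 1.167 m.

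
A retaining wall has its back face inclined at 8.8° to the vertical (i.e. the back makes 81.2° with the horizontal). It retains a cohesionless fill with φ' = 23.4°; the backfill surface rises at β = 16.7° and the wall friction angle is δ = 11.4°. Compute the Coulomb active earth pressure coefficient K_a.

K_a = sin²(α+φ) / [sin²α · sin(α−δ) · (1 + √{sin(φ+δ)sin(φ−β) / (sin(α−δ)sin(α+β))})²].
With α = 81.2°, φ = 23.4°, δ = 11.4°, β = 16.7°: K_a = 0.6358.

0.636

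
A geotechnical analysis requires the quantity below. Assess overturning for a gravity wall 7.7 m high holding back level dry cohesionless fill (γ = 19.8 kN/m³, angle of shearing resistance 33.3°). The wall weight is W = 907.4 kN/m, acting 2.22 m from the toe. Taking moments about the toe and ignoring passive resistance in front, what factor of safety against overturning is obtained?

4.59

K_a = tan²(45° − 33.3°/2) = 0.2911.
P_a = ½K_aγH² = 0.5×0.2911×19.8×7.7² = 170.9 kN/m, acting at H/3 = 2.567 m above the base.
Overturning moment M_o = P_a × H/3 = 170.9 × 2.567 = 438.6.
Resisting moment M_r = W × 2.22 = 907.4 × 2.22 = 2014.
FS_overturning = M_r/M_o = 2014/438.6 = 4.593.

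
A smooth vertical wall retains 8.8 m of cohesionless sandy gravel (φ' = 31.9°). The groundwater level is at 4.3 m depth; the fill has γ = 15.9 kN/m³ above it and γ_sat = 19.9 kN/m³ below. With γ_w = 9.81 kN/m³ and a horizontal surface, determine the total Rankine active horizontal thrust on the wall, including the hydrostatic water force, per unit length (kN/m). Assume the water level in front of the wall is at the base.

K_a = tan²(45° − φ/2) = 0.3085.
γ' = 19.9 − 9.81 = 10.09 kN/m³. Depth below WT = 4.5 m.
σ'_h at WT = K_a γ d_w = 21.09 kPa; at base = 21.09 + K_a γ' × 4.5 = 35.10 kPa.
P₁ (0–4.3 m) = ½×21.09×4.3 = 45.35. P₂ (4.3–8.8 m) = ½(21.09+35.10)×4.5 = 126.4.
P_w = ½ γ_w h₂² = 0.5×9.81×4.5² = 99.33. Total = 45.35+126.4+99.33 = 271.1 kN/m.

271 kN/m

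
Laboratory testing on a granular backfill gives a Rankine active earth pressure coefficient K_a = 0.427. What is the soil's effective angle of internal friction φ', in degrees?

23.7°

K_a = tan²(45° − φ/2) ⇒ 45° − φ/2 = arctan(√0.427) = 33.16°.
φ = 2(45° − 33.16°) = 23.67°.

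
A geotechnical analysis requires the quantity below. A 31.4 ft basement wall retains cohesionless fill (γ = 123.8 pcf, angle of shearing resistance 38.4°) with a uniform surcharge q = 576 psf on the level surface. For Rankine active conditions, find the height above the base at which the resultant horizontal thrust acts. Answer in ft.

11.7 ft

K_a = 0.2337.
Triangular part P₁ = ½K_aγH² = 14260 at H/3 = 10.47 ft; rectangular part P₂ = K_a q H = 4227 at H/2 = 15.70 ft.
ȳ = (P₁·10.47 + P₂·15.70)/(P₁+P₂) = 11.66 ft.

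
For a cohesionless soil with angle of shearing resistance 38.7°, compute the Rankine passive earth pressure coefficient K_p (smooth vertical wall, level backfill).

K_p = (1 + sin φ)/(1 − sin φ) = tan²(45° + 38.7°/2) = 4.337.

4.34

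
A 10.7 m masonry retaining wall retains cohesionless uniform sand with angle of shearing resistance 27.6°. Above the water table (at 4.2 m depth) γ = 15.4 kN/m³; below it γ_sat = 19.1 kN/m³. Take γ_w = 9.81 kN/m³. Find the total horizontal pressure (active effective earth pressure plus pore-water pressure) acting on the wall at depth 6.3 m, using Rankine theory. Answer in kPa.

K_a = (1 − sin φ)/(1 + sin φ) = 0.3668.
γ' = 19.1 − 9.81 = 9.290 kN/m³.
Effective vertical stress at 6.3 m: σ'_v = 15.4×4.2 + 9.290×2.10 = 84.19 kPa.
σ'_h = K_a σ'_v = 0.3668 × 84.19 = 30.88 kPa; u = γ_w × 2.10 = 20.60 kPa.
Total σ_h = 30.88 + 20.60 = 51.48 kPa.

51.5 kPa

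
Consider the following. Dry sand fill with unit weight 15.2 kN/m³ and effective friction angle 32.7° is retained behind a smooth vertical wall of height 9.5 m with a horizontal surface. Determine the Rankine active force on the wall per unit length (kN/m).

K_a = tan²(45° − φ/2) = 0.2985.
P_a = ½ K_a γ H² = 0.5 × 0.2985 × 15.2 × 9.5² = 204.7 kN/m.

205 kN/m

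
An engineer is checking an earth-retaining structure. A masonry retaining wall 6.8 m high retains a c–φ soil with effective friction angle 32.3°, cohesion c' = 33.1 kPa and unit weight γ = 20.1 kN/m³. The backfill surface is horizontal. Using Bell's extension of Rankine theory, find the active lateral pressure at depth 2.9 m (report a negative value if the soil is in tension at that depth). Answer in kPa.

K_a = (1 − sin φ)/(1 + sin φ) = 0.3035.
σ_a = K_a γ z − 2c√K_a = 0.3035×20.1×2.9 − 2×33.1×0.5509 = -18.78 kPa.

-18.8 kPa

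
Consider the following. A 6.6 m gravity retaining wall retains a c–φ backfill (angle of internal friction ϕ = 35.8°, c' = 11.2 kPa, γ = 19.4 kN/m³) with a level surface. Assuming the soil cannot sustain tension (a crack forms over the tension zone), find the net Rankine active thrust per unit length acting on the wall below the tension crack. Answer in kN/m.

K_a = 0.2619; √K_a = 0.5117.
Tension-crack depth z_c = 2c/(γ√K_a) = 2×11.2/(19.4×0.5117) = 2.256 m.
σ_a at base = K_a γ H − 2c√K_a = 0.2619×19.4×6.6 − 2×11.2×0.5117 = 22.07 kPa.
P_a = ½ × 22.07 × (H − z_c) = 0.5×22.07×4.344 = 47.92 kN/m.

47.9 kN/m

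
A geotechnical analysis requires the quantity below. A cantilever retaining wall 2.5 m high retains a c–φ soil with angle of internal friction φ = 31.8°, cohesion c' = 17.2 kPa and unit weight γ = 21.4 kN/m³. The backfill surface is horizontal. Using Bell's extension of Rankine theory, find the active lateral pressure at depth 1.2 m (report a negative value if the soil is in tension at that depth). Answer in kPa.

-11.2 kPa

K_a = (1 − sin φ)/(1 + sin φ) = 0.3098.
σ_a = K_a γ z − 2c√K_a = 0.3098×21.4×1.2 − 2×17.2×0.5566 = -11.19 kPa.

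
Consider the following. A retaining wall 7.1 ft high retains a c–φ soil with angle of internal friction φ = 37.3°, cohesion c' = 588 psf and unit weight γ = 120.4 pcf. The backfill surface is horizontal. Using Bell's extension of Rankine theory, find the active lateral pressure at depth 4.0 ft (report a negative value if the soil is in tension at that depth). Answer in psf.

K_a = (1 − sin φ)/(1 + sin φ) = 0.2453.
σ_a = K_a γ z − 2c√K_a = 0.2453×120.4×4.0 − 2×588×0.4953 = -464.3 psf.

-464 psf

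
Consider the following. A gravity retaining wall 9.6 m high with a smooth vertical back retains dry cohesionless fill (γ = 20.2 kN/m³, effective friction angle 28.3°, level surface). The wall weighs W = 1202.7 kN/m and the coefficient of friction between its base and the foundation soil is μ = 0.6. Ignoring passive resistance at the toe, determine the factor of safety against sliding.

2.17

K_a = tan²(45° − 28.3°/2) = 0.3568.
P_a = ½K_aγH² = 0.5×0.3568×20.2×9.6² = 332.1 kN/m, acting at H/3 = 3.200 m above the base.
FS_sliding = μW / P_a = 0.6×1202.7 / 332.1 = 2.173.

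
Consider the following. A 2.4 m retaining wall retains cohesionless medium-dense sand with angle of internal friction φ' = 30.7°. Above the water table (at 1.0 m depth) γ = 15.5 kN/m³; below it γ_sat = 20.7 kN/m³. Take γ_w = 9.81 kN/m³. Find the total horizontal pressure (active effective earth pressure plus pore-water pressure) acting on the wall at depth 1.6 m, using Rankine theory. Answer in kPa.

13.0 kPa

K_a = (1 − sin φ)/(1 + sin φ) = 0.3240.
γ' = 20.7 − 9.81 = 10.89 kN/m³.
Effective vertical stress at 1.6 m: σ'_v = 15.5×1.0 + 10.89×0.600 = 22.03 kPa.
σ'_h = K_a σ'_v = 0.3240 × 22.03 = 7.140 kPa; u = γ_w × 0.600 = 5.886 kPa.
Total σ_h = 7.140 + 5.886 = 13.03 kPa.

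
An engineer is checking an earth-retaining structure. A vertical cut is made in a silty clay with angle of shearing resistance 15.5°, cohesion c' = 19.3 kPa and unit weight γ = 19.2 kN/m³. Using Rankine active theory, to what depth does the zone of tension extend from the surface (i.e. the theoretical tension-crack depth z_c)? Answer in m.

K_a = tan²(45° − 15.5°/2) = 0.5782; √K_a = 0.7604.
The active pressure is zero where K_a γ z = 2c√K_a, so z_c = 2c/(γ√K_a) = 2×19.3/(19.2×0.7604) = 2.644 m.

2.64 m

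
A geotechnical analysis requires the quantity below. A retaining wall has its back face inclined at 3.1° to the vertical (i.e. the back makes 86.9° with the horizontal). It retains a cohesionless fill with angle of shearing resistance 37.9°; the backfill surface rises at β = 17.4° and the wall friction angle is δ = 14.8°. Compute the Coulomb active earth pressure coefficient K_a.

0.296

K_a = sin²(α+φ) / [sin²α · sin(α−δ) · (1 + √{sin(φ+δ)sin(φ−β) / (sin(α−δ)sin(α+β))})²].
With α = 86.9°, φ = 37.9°, δ = 14.8°, β = 17.4°: K_a = 0.2959.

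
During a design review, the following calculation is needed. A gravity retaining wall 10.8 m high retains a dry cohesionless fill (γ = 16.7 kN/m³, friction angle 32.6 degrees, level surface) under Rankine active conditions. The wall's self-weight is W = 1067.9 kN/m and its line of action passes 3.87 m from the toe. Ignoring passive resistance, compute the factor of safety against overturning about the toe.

3.93

K_a = tan²(45° − 32.6°/2) = 0.2997.
P_a = ½K_aγH² = 0.5×0.2997×16.7×10.8² = 291.9 kN/m, acting at H/3 = 3.600 m above the base.
Overturning moment M_o = P_a × H/3 = 291.9 × 3.600 = 1051.
Resisting moment M_r = W × 3.87 = 1067.9 × 3.87 = 4133.
FS_overturning = M_r/M_o = 4133/1051 = 3.932.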